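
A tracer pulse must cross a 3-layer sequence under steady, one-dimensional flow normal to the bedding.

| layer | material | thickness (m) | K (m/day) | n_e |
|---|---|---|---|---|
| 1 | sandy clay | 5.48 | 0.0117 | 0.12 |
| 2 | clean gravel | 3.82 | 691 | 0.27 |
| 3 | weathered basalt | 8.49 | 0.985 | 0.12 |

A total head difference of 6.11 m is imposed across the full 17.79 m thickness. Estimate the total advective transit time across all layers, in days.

211

With flow normal to the layers, continuity requires the same specific discharge q through every layer.
Σ(b_i/K_i) = 5.48/0.0117 + 3.82/691 + 8.49/0.985 = 477.0 d.
q = Δh / Σ(b_i/K_i) = 6.11 / 477.0 = 0.01281 m/day.
In each layer the seepage velocity is v_i = q/n_i, so the layer transit time is t_i = b_i·n_i / q:
  layer 1 (sandy clay): t_1 = 5.48 × 0.12 / 0.01281 = 51.34 d
  layer 2 (clean gravel): t_2 = 3.82 × 0.27 / 0.01281 = 80.52 d
  layer 3 (weathered basalt): t_3 = 8.49 × 0.12 / 0.01281 = 79.54 d
Total t = Σ t_i = 211.4 days.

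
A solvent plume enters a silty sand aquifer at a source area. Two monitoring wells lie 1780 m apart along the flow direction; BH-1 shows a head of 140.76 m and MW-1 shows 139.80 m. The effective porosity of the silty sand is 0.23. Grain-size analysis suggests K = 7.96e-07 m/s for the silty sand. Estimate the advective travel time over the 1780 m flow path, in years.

30200

Convert K: 7.96e-07 m/s × 86400 = 0.06877 m/day.
Hydraulic gradient i = (140.76 − 139.80) / 1780 = 0.96 / 1780 = 0.0005393.
Darcy flux q = K · i = 0.06877 × 0.0005393 = 3.709e-05 m/day.
Seepage velocity v = q / n_e = 3.709e-05 / 0.23 = 0.0001613 m/day.
Travel time t = L / v = 1780 / 0.0001613 = 1.104e+07 days = 30219 years.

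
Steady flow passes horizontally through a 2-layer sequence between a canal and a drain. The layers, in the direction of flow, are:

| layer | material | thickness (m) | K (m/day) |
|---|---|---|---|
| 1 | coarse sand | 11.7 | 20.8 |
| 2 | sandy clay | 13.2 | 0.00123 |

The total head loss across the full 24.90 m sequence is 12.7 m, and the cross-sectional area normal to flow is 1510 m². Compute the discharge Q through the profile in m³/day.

1.79

Flow is perpendicular to layering, so the layers act in series and the equivalent K is the thickness-weighted harmonic mean.
Total thickness L = 11.7 + 13.2 = 24.90 m.
Σ(b_i/K_i) = 11.7/20.8 + 13.2/0.00123 = 10732 d.
K_eq = L / Σ(b_i/K_i) = 24.90 / 10732 = 0.002320 m/day.
Q = K_eq · A · (Δh/L) = 0.002320 × 1510 × (12.7/24.90) = 1.787 m³/day.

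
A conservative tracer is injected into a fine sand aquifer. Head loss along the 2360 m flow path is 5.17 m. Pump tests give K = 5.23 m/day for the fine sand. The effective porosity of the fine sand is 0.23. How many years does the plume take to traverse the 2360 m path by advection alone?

130

Hydraulic gradient i = Δh / L = 5.17 / 2360 = 0.002191.
Darcy flux q = K · i = 5.230 × 0.002191 = 0.01146 m/day.
Seepage velocity v = q / n_e = 0.01146 / 0.23 = 0.04981 m/day.
Travel time t = L / v = 2360 / 0.04981 = 47376 days = 129.7 years.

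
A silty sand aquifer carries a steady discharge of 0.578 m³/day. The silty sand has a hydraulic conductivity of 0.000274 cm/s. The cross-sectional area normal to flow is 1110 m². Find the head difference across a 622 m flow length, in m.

Convert K: 0.000274 cm/s × 864 = 0.2367 m/day.
From Q = K·A·i, i = Q / (K·A) = 0.578 / (0.2367 × 1110) = 0.002200.
Head loss Δh = i · L = 0.002200 × 622 = 1.368 m.

1.37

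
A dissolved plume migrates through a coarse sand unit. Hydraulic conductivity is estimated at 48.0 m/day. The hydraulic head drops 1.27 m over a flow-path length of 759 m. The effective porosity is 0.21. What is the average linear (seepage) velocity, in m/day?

Hydraulic gradient i = Δh / L = 1.27 / 759 = 0.001673.
Darcy flux q = K · i = 48.00 × 0.001673 = 0.08032 m/day.
Seepage velocity v = q / n_e = 0.08032 / 0.21 = 0.3825 m/day.

0.382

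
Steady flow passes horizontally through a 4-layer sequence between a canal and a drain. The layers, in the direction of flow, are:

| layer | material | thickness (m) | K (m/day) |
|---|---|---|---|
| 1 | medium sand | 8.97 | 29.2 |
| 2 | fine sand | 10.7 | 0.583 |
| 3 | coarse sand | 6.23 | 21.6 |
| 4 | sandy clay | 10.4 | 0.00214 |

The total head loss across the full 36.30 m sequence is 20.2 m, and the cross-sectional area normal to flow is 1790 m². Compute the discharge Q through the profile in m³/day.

7.41

Flow is perpendicular to layering, so the layers act in series and the equivalent K is the thickness-weighted harmonic mean.
Total thickness L = 8.97 + 10.7 + 6.23 + 10.4 = 36.30 m.
Σ(b_i/K_i) = 8.97/29.2 + 10.7/0.583 + 6.23/21.6 + 10.4/0.00214 = 4879 d.
K_eq = L / Σ(b_i/K_i) = 36.30 / 4879 = 0.007440 m/day.
Q = K_eq · A · (Δh/L) = 0.007440 × 1790 × (20.2/36.30) = 7.411 m³/day.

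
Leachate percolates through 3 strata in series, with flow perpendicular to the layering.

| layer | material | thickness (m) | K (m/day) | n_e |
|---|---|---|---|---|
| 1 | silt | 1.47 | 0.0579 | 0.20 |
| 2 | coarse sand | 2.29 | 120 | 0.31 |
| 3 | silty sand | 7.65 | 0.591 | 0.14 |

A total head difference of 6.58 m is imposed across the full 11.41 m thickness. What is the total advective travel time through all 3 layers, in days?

With flow normal to the layers, continuity requires the same specific discharge q through every layer.
Σ(b_i/K_i) = 1.47/0.0579 + 2.29/120 + 7.65/0.591 = 38.35 d.
q = Δh / Σ(b_i/K_i) = 6.58 / 38.35 = 0.1716 m/day.
In each layer the seepage velocity is v_i = q/n_i, so the layer transit time is t_i = b_i·n_i / q:
  layer 1 (silt): t_1 = 1.47 × 0.20 / 0.1716 = 1.714 d
  layer 2 (coarse sand): t_2 = 2.29 × 0.31 / 0.1716 = 4.138 d
  layer 3 (silty sand): t_3 = 7.65 × 0.14 / 0.1716 = 6.242 d
Total t = Σ t_i = 12.09 days.

12.1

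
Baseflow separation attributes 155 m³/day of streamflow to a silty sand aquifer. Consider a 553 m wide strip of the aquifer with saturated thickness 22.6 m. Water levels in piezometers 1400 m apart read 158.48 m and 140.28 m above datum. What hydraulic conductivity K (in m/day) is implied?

Cross-sectional area A = 553 × 22.6 = 12498 m².
Hydraulic gradient i = (158.48 − 140.28) / 1400 = 18.2 / 1400 = 0.01300.
From Q = K·A·i, K = Q / (A·i) = 155 / (12498 × 0.01300) = 0.9540 m/day.

0.954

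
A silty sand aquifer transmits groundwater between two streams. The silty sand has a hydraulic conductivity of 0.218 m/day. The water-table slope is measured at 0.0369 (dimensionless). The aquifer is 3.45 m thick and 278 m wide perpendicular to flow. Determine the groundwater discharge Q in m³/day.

7.72

Cross-sectional area A = 278 × 3.45 = 959.1 m².
Hydraulic gradient i = 0.0369.
Darcy's law: Q = K · A · i = 0.2180 × 959.1 × 0.03690 = 7.715 m³/day.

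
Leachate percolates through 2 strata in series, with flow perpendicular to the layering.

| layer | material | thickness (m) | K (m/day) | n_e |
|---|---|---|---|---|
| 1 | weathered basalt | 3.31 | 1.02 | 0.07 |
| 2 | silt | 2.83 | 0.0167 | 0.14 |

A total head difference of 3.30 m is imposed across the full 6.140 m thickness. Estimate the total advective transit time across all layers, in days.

32.9

With flow normal to the layers, continuity requires the same specific discharge q through every layer.
Σ(b_i/K_i) = 3.31/1.02 + 2.83/0.0167 = 172.7 d.
q = Δh / Σ(b_i/K_i) = 3.30 / 172.7 = 0.01911 m/day.
In each layer the seepage velocity is v_i = q/n_i, so the layer transit time is t_i = b_i·n_i / q:
  layer 1 (weathered basalt): t_1 = 3.31 × 0.07 / 0.01911 = 12.13 d
  layer 2 (silt): t_2 = 2.83 × 0.14 / 0.01911 = 20.74 d
Total t = Σ t_i = 32.86 days.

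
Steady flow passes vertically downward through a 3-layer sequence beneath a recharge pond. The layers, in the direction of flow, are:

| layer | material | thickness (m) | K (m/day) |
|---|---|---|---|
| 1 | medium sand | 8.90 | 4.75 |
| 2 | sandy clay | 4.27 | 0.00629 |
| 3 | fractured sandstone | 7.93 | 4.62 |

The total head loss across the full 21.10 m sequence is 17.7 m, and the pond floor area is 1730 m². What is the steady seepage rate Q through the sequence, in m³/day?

44.9

Flow is perpendicular to layering, so the layers act in series and the equivalent K is the thickness-weighted harmonic mean.
Total thickness L = 8.90 + 4.27 + 7.93 = 21.10 m.
Σ(b_i/K_i) = 8.90/4.75 + 4.27/0.00629 + 7.93/4.62 = 682.4 d.
K_eq = L / Σ(b_i/K_i) = 21.10 / 682.4 = 0.03092 m/day.
Q = K_eq · A · (Δh/L) = 0.03092 × 1730 × (17.7/21.10) = 44.87 m³/day.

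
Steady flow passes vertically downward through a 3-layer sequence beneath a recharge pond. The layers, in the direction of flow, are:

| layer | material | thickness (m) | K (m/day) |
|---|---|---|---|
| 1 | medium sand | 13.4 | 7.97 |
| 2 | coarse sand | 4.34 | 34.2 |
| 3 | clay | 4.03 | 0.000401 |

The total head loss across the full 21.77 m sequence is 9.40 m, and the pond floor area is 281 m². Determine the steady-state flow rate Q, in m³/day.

Flow is perpendicular to layering, so the layers act in series and the equivalent K is the thickness-weighted harmonic mean.
Total thickness L = 13.4 + 4.34 + 4.03 = 21.77 m.
Σ(b_i/K_i) = 13.4/7.97 + 4.34/34.2 + 4.03/0.000401 = 10052 d.
K_eq = L / Σ(b_i/K_i) = 21.77 / 10052 = 0.002166 m/day.
Q = K_eq · A · (Δh/L) = 0.002166 × 281 × (9.40/21.77) = 0.2628 m³/day.

0.263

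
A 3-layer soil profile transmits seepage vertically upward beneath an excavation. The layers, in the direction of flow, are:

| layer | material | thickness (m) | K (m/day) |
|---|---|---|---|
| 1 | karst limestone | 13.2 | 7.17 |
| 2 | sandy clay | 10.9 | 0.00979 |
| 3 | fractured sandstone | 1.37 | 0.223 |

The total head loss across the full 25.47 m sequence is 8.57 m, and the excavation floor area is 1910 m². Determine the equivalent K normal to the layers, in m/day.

Flow is perpendicular to layering, so the layers act in series and the equivalent K is the thickness-weighted harmonic mean.
Total thickness L = 13.2 + 10.9 + 1.37 = 25.47 m.
Σ(b_i/K_i) = 13.2/7.17 + 10.9/0.00979 + 1.37/0.223 = 1121 d.
K_eq = L / Σ(b_i/K_i) = 25.47 / 1121 = 0.02271 m/day.

0.0227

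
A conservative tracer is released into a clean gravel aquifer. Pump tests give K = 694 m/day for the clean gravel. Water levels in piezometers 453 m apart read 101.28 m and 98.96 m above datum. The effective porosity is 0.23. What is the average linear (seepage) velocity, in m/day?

15.5

Hydraulic gradient i = (101.28 − 98.96) / 453 = 2.32 / 453 = 0.005121.
Darcy flux q = K · i = 694.0 × 0.005121 = 3.554 m/day.
Seepage velocity v = q / n_e = 3.554 / 0.23 = 15.45 m/day.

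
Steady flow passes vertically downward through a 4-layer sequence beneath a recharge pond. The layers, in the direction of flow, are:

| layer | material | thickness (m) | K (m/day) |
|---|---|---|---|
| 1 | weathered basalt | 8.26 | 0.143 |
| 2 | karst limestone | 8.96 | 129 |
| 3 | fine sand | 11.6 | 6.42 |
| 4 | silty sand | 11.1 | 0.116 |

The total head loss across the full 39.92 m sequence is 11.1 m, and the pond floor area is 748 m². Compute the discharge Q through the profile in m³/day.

Flow is perpendicular to layering, so the layers act in series and the equivalent K is the thickness-weighted harmonic mean.
Total thickness L = 8.26 + 8.96 + 11.6 + 11.1 = 39.92 m.
Σ(b_i/K_i) = 8.26/0.143 + 8.96/129 + 11.6/6.42 + 11.1/0.116 = 155.3 d.
K_eq = L / Σ(b_i/K_i) = 39.92 / 155.3 = 0.2570 m/day.
Q = K_eq · A · (Δh/L) = 0.2570 × 748 × (11.1/39.92) = 53.45 m³/day.

53.5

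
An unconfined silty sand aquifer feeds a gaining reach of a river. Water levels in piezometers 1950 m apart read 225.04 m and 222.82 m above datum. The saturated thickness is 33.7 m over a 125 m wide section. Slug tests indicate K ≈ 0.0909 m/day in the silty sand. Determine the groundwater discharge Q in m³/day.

Cross-sectional area A = 125 × 33.7 = 4212 m².
Hydraulic gradient i = (225.04 − 222.82) / 1950 = 2.22 / 1950 = 0.001138.
Darcy's law: Q = K · A · i = 0.09090 × 4212 × 0.001138 = 0.4359 m³/day.

0.436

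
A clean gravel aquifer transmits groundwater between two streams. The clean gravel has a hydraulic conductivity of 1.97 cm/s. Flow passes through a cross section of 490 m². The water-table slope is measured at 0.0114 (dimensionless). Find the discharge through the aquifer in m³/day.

9510

Convert K: 1.97 cm/s × 864 = 1702 m/day.
Hydraulic gradient i = 0.0114.
Darcy's law: Q = K · A · i = 1702 × 490.0 × 0.01140 = 9508 m³/day.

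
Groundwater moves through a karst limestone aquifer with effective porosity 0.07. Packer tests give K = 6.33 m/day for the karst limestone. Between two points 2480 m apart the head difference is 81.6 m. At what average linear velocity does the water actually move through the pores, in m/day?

Hydraulic gradient i = Δh / L = 81.6 / 2480 = 0.03290.
Darcy flux q = K · i = 6.330 × 0.03290 = 0.2083 m/day.
Seepage velocity v = q / n_e = 0.2083 / 0.07 = 2.975 m/day.

2.98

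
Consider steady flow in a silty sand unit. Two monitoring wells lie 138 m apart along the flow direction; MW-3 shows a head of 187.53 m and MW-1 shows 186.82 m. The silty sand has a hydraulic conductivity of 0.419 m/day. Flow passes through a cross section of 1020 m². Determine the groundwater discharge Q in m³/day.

Hydraulic gradient i = (187.53 − 186.82) / 138 = 0.71 / 138 = 0.005145.
Darcy's law: Q = K · A · i = 0.4190 × 1020 × 0.005145 = 2.199 m³/day.

2.20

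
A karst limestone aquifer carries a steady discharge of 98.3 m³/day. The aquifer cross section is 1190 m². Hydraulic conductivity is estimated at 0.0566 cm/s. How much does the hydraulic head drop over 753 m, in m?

1.27

Convert K: 0.0566 cm/s × 864 = 48.90 m/day.
From Q = K·A·i, i = Q / (K·A) = 98.3 / (48.90 × 1190) = 0.001689.
Head loss Δh = i · L = 0.001689 × 753 = 1.272 m.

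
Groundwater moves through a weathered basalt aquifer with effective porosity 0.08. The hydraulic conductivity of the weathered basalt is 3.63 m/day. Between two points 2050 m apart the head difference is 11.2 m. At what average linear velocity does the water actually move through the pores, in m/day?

Hydraulic gradient i = Δh / L = 11.2 / 2050 = 0.005463.
Darcy flux q = K · i = 3.630 × 0.005463 = 0.01983 m/day.
Seepage velocity v = q / n_e = 0.01983 / 0.08 = 0.2479 m/day.

0.248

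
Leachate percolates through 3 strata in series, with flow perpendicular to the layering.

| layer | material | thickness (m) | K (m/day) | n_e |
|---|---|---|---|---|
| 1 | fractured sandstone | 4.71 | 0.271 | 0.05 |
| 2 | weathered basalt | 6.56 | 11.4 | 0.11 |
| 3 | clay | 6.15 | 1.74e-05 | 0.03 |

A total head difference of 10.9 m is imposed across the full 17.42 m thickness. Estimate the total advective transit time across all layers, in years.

101

With flow normal to the layers, continuity requires the same specific discharge q through every layer.
Σ(b_i/K_i) = 4.71/0.271 + 6.56/11.4 + 6.15/1.74e-05 = 3.535e+05 d.
q = Δh / Σ(b_i/K_i) = 10.9 / 3.535e+05 = 3.084e-05 m/day.
In each layer the seepage velocity is v_i = q/n_i, so the layer transit time is t_i = b_i·n_i / q:
  layer 1 (fractured sandstone): t_1 = 4.71 × 0.05 / 3.084e-05 = 7637 d
  layer 2 (weathered basalt): t_2 = 6.56 × 0.11 / 3.084e-05 = 23400 d
  layer 3 (clay): t_3 = 6.15 × 0.03 / 3.084e-05 = 5983 d
Total t = Σ t_i = 37020 days = 101.4 years.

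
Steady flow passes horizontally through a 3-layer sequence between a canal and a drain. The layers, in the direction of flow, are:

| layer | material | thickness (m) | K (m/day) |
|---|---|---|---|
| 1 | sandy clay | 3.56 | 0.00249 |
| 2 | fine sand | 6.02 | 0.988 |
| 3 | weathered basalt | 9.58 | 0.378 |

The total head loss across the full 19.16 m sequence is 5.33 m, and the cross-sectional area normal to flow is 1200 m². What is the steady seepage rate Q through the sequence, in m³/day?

Flow is perpendicular to layering, so the layers act in series and the equivalent K is the thickness-weighted harmonic mean.
Total thickness L = 3.56 + 6.02 + 9.58 = 19.16 m.
Σ(b_i/K_i) = 3.56/0.00249 + 6.02/0.988 + 9.58/0.378 = 1461 d.
K_eq = L / Σ(b_i/K_i) = 19.16 / 1461 = 0.01311 m/day.
Q = K_eq · A · (Δh/L) = 0.01311 × 1200 × (5.33/19.16) = 4.377 m³/day.

4.38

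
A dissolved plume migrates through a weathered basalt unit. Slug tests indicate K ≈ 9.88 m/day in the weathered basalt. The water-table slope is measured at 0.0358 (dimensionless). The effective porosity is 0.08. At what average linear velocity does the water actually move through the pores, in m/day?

Hydraulic gradient i = 0.0358.
Darcy flux q = K · i = 9.880 × 0.03580 = 0.3537 m/day.
Seepage velocity v = q / n_e = 0.3537 / 0.08 = 4.421 m/day.

4.42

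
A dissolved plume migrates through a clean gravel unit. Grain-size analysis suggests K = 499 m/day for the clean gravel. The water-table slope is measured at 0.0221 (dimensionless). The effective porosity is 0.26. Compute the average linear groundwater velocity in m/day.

42.4

Hydraulic gradient i = 0.0221.
Darcy flux q = K · i = 499.0 × 0.02210 = 11.03 m/day.
Seepage velocity v = q / n_e = 11.03 / 0.26 = 42.41 m/day.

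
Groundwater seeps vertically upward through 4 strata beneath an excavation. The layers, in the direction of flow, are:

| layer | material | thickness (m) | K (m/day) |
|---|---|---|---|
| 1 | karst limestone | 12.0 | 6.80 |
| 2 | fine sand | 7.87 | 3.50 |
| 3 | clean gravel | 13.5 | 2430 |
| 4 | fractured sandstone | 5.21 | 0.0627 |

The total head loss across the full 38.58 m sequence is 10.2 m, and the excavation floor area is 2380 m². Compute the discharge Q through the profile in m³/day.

279

Flow is perpendicular to layering, so the layers act in series and the equivalent K is the thickness-weighted harmonic mean.
Total thickness L = 12.0 + 7.87 + 13.5 + 5.21 = 38.58 m.
Σ(b_i/K_i) = 12.0/6.80 + 7.87/3.50 + 13.5/2430 + 5.21/0.0627 = 87.11 d.
K_eq = L / Σ(b_i/K_i) = 38.58 / 87.11 = 0.4429 m/day.
Q = K_eq · A · (Δh/L) = 0.4429 × 2380 × (10.2/38.58) = 278.7 m³/day.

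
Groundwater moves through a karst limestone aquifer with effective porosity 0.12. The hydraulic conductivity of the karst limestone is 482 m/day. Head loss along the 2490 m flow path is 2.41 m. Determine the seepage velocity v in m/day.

Hydraulic gradient i = Δh / L = 2.41 / 2490 = 0.0009679.
Darcy flux q = K · i = 482.0 × 0.0009679 = 0.4665 m/day.
Seepage velocity v = q / n_e = 0.4665 / 0.12 = 3.888 m/day.

3.89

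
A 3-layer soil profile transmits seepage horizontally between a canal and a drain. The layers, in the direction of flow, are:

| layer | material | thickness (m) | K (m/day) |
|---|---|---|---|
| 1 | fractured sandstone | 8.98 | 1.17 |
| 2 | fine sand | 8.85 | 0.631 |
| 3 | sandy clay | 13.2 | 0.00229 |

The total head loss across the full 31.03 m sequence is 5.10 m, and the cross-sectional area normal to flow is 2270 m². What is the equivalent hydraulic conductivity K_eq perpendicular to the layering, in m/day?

Flow is perpendicular to layering, so the layers act in series and the equivalent K is the thickness-weighted harmonic mean.
Total thickness L = 8.98 + 8.85 + 13.2 = 31.03 m.
Σ(b_i/K_i) = 8.98/1.17 + 8.85/0.631 + 13.2/0.00229 = 5786 d.
K_eq = L / Σ(b_i/K_i) = 31.03 / 5786 = 0.005363 m/day.

0.00536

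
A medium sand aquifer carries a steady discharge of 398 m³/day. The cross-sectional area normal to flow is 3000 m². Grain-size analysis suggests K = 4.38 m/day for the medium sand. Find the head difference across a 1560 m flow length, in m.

47.3

From Q = K·A·i, i = Q / (K·A) = 398 / (4.380 × 3000) = 0.03029.
Head loss Δh = i · L = 0.03029 × 1560 = 47.25 m.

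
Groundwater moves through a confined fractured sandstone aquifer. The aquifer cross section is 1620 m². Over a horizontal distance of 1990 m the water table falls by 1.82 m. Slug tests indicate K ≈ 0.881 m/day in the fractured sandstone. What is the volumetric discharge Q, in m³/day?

Hydraulic gradient i = Δh / L = 1.82 / 1990 = 0.0009146.
Darcy's law: Q = K · A · i = 0.8810 × 1620 × 0.0009146 = 1.305 m³/day.

1.31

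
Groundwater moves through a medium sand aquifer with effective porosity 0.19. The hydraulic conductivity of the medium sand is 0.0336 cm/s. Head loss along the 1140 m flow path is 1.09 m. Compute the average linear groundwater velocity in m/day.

Convert K: 0.0336 cm/s × 864 = 29.03 m/day.
Hydraulic gradient i = Δh / L = 1.09 / 1140 = 0.0009561.
Darcy flux q = K · i = 29.03 × 0.0009561 = 0.02776 m/day.
Seepage velocity v = q / n_e = 0.02776 / 0.19 = 0.1461 m/day.

0.146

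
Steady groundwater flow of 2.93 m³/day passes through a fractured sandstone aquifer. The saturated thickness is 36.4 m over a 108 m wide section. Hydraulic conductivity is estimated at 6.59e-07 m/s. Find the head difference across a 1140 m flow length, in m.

14.9

Convert K: 6.59e-07 m/s × 86400 = 0.05694 m/day.
Cross-sectional area A = 108 × 36.4 = 3931 m².
From Q = K·A·i, i = Q / (K·A) = 2.93 / (0.05694 × 3931) = 0.01309.
Head loss Δh = i · L = 0.01309 × 1140 = 14.92 m.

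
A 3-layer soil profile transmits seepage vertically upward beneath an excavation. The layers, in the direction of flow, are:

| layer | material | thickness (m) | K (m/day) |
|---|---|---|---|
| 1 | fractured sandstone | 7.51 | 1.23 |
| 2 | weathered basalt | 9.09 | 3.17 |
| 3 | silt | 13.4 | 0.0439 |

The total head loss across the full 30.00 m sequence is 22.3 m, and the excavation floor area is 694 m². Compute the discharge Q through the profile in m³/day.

Flow is perpendicular to layering, so the layers act in series and the equivalent K is the thickness-weighted harmonic mean.
Total thickness L = 7.51 + 9.09 + 13.4 = 30.00 m.
Σ(b_i/K_i) = 7.51/1.23 + 9.09/3.17 + 13.4/0.0439 = 314.2 d.
K_eq = L / Σ(b_i/K_i) = 30.00 / 314.2 = 0.09548 m/day.
Q = K_eq · A · (Δh/L) = 0.09548 × 694 × (22.3/30.00) = 49.25 m³/day.

49.3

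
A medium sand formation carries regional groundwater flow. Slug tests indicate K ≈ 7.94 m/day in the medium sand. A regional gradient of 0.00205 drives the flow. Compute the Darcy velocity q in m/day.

Hydraulic gradient i = 0.00205.
Specific discharge q = K · i = 7.940 × 0.002050 = 0.01628 m/day.

0.0163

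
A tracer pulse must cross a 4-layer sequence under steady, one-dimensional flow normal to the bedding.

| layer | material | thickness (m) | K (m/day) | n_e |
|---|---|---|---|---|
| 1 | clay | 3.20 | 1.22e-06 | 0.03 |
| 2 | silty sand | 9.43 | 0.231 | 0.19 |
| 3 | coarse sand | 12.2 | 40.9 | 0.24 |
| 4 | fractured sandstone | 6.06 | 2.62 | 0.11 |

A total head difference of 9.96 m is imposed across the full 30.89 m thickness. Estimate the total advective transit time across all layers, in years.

3950

With flow normal to the layers, continuity requires the same specific discharge q through every layer.
Σ(b_i/K_i) = 3.20/1.22e-06 + 9.43/0.231 + 12.2/40.9 + 6.06/2.62 = 2.623e+06 d.
q = Δh / Σ(b_i/K_i) = 9.96 / 2.623e+06 = 3.797e-06 m/day.
In each layer the seepage velocity is v_i = q/n_i, so the layer transit time is t_i = b_i·n_i / q:
  layer 1 (clay): t_1 = 3.20 × 0.03 / 3.797e-06 = 25282 d
  layer 2 (silty sand): t_2 = 9.43 × 0.19 / 3.797e-06 = 4.718e+05 d
  layer 3 (coarse sand): t_3 = 12.2 × 0.24 / 3.797e-06 = 7.711e+05 d
  layer 4 (fractured sandstone): t_4 = 6.06 × 0.11 / 3.797e-06 = 1.756e+05 d
Total t = Σ t_i = 1.444e+06 days = 3953 years.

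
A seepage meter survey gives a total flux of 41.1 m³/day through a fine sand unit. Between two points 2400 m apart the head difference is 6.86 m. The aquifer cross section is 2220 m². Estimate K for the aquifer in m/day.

Hydraulic gradient i = Δh / L = 6.86 / 2400 = 0.002858.
From Q = K·A·i, K = Q / (A·i) = 41.1 / (2220 × 0.002858) = 6.477 m/day.

6.48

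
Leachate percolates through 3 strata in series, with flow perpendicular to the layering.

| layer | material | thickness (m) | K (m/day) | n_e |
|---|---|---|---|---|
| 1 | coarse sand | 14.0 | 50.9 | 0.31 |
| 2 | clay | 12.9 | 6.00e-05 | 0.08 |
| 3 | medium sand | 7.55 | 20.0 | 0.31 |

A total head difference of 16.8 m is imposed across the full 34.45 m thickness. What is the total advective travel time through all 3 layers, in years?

With flow normal to the layers, continuity requires the same specific discharge q through every layer.
Σ(b_i/K_i) = 14.0/50.9 + 12.9/6.00e-05 + 7.55/20.0 = 2.150e+05 d.
q = Δh / Σ(b_i/K_i) = 16.8 / 2.150e+05 = 7.814e-05 m/day.
In each layer the seepage velocity is v_i = q/n_i, so the layer transit time is t_i = b_i·n_i / q:
  layer 1 (coarse sand): t_1 = 14.0 × 0.31 / 7.814e-05 = 55542 d
  layer 2 (clay): t_2 = 12.9 × 0.08 / 7.814e-05 = 13207 d
  layer 3 (medium sand): t_3 = 7.55 × 0.31 / 7.814e-05 = 29953 d
Total t = Σ t_i = 98702 days = 270.2 years.

270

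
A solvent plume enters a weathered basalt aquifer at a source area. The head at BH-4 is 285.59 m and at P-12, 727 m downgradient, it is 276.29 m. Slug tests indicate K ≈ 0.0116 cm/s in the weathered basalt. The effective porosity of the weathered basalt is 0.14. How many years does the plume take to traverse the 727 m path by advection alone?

Convert K: 0.0116 cm/s × 864 = 10.02 m/day.
Hydraulic gradient i = (285.59 − 276.29) / 727 = 9.3 / 727 = 0.01279.
Darcy flux q = K · i = 10.02 × 0.01279 = 0.1282 m/day.
Seepage velocity v = q / n_e = 0.1282 / 0.14 = 0.9158 m/day.
Travel time t = L / v = 727 / 0.9158 = 793.9 days = 2.173 years.

2.17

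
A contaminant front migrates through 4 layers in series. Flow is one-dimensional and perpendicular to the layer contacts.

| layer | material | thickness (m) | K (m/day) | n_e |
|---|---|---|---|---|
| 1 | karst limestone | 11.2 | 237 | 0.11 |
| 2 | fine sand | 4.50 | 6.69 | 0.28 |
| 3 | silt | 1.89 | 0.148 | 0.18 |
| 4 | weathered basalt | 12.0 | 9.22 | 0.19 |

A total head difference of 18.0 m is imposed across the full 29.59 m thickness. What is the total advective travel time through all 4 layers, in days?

4.20

With flow normal to the layers, continuity requires the same specific discharge q through every layer.
Σ(b_i/K_i) = 11.2/237 + 4.50/6.69 + 1.89/0.148 + 12.0/9.22 = 14.79 d.
q = Δh / Σ(b_i/K_i) = 18.0 / 14.79 = 1.217 m/day.
In each layer the seepage velocity is v_i = q/n_i, so the layer transit time is t_i = b_i·n_i / q:
  layer 1 (karst limestone): t_1 = 11.2 × 0.11 / 1.217 = 1.012 d
  layer 2 (fine sand): t_2 = 4.50 × 0.28 / 1.217 = 1.035 d
  layer 3 (silt): t_3 = 1.89 × 0.18 / 1.217 = 0.2796 d
  layer 4 (weathered basalt): t_4 = 12.0 × 0.19 / 1.217 = 1.874 d
Total t = Σ t_i = 4.201 days.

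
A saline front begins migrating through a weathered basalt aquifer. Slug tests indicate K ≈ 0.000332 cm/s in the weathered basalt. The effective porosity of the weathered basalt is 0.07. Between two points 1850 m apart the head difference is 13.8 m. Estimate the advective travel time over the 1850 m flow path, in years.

Convert K: 0.000332 cm/s × 864 = 0.2868 m/day.
Hydraulic gradient i = Δh / L = 13.8 / 1850 = 0.007459.
Darcy flux q = K · i = 0.2868 × 0.007459 = 0.002140 m/day.
Seepage velocity v = q / n_e = 0.002140 / 0.07 = 0.03057 m/day.
Travel time t = L / v = 1850 / 0.03057 = 60522 days = 165.7 years.

166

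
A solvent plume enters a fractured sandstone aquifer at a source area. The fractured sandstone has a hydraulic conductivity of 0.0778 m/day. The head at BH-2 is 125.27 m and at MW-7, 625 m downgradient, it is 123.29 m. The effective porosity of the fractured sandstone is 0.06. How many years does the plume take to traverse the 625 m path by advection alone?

Hydraulic gradient i = (125.27 − 123.29) / 625 = 1.98 / 625 = 0.003168.
Darcy flux q = K · i = 0.07780 × 0.003168 = 0.0002465 m/day.
Seepage velocity v = q / n_e = 0.0002465 / 0.06 = 0.004108 m/day.
Travel time t = L / v = 625 / 0.004108 = 1.521e+05 days = 416.6 years.

417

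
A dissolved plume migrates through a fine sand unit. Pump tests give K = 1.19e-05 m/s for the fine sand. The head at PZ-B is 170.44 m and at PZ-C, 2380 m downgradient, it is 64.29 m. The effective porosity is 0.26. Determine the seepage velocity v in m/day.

0.176

Convert K: 1.19e-05 m/s × 86400 = 1.028 m/day.
Hydraulic gradient i = (170.44 − 64.29) / 2380 = 106.15 / 2380 = 0.04460.
Darcy flux q = K · i = 1.028 × 0.04460 = 0.04586 m/day.
Seepage velocity v = q / n_e = 0.04586 / 0.26 = 0.1764 m/day.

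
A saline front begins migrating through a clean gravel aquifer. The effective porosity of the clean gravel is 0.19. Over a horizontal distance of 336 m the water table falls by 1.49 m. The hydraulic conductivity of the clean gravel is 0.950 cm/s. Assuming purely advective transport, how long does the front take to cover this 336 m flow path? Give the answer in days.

17.5

Convert K: 0.950 cm/s × 864 = 820.8 m/day.
Hydraulic gradient i = Δh / L = 1.49 / 336 = 0.004435.
Darcy flux q = K · i = 820.8 × 0.004435 = 3.640 m/day.
Seepage velocity v = q / n_e = 3.640 / 0.19 = 19.16 m/day.
Travel time t = L / v = 336 / 19.16 = 17.54 days.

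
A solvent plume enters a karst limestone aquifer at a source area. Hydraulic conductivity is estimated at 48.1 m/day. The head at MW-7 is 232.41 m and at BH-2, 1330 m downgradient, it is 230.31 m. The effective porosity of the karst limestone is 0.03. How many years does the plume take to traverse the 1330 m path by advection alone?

Hydraulic gradient i = (232.41 − 230.31) / 1330 = 2.1 / 1330 = 0.001579.
Darcy flux q = K · i = 48.10 × 0.001579 = 0.07595 m/day.
Seepage velocity v = q / n_e = 0.07595 / 0.03 = 2.532 m/day.
Travel time t = L / v = 1330 / 2.532 = 525.4 days = 1.438 years.

1.44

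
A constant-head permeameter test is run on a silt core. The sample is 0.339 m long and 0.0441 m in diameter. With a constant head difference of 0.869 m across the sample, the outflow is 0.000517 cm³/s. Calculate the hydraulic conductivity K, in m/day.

Cross-sectional area A = π·(d/2)² = π × (0.0441/2)² = 0.001527 m².
Convert discharge: 0.000517 cm³/s = 5.170e-10 m³/s.
Darcy's law rearranged: K = Q·L / (A·Δh) = 5.170e-10 × 0.339 / (0.001527 × 0.869) = 1.320e-07 m/s = 0.01141 m/day.

0.0114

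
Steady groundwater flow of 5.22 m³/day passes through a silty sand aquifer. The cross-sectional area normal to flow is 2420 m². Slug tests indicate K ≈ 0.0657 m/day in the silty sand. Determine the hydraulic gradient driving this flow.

0.0328

From Q = K·A·i, i = Q / (K·A) = 5.22 / (0.06570 × 2420) = 0.03283.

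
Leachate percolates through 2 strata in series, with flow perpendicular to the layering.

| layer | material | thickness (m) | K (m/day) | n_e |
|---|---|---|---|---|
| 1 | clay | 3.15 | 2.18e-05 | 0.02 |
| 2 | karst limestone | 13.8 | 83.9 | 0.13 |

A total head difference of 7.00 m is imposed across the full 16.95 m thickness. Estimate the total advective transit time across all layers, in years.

With flow normal to the layers, continuity requires the same specific discharge q through every layer.
Σ(b_i/K_i) = 3.15/2.18e-05 + 13.8/83.9 = 1.445e+05 d.
q = Δh / Σ(b_i/K_i) = 7.00 / 1.445e+05 = 4.844e-05 m/day.
In each layer the seepage velocity is v_i = q/n_i, so the layer transit time is t_i = b_i·n_i / q:
  layer 1 (clay): t_1 = 3.15 × 0.02 / 4.844e-05 = 1300 d
  layer 2 (karst limestone): t_2 = 13.8 × 0.13 / 4.844e-05 = 37032 d
Total t = Σ t_i = 38333 days = 104.9 years.

105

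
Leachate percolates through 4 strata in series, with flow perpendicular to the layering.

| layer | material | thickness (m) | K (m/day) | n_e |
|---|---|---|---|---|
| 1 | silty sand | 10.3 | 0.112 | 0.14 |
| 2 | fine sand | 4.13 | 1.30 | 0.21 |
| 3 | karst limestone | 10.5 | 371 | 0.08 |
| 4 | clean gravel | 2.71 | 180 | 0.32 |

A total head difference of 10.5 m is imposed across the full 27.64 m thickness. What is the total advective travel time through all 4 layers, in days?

36.4

With flow normal to the layers, continuity requires the same specific discharge q through every layer.
Σ(b_i/K_i) = 10.3/0.112 + 4.13/1.30 + 10.5/371 + 2.71/180 = 95.18 d.
q = Δh / Σ(b_i/K_i) = 10.5 / 95.18 = 0.1103 m/day.
In each layer the seepage velocity is v_i = q/n_i, so the layer transit time is t_i = b_i·n_i / q:
  layer 1 (silty sand): t_1 = 10.3 × 0.14 / 0.1103 = 13.07 d
  layer 2 (fine sand): t_2 = 4.13 × 0.21 / 0.1103 = 7.862 d
  layer 3 (karst limestone): t_3 = 10.5 × 0.08 / 0.1103 = 7.615 d
  layer 4 (clean gravel): t_4 = 2.71 × 0.32 / 0.1103 = 7.861 d
Total t = Σ t_i = 36.41 days.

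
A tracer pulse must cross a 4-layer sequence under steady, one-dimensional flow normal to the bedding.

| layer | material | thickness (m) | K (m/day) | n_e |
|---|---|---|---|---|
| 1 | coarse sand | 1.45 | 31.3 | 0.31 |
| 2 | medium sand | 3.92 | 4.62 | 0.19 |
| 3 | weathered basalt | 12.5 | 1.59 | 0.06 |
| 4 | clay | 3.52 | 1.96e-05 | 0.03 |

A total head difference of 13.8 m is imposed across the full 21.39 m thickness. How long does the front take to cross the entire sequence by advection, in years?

73.0

With flow normal to the layers, continuity requires the same specific discharge q through every layer.
Σ(b_i/K_i) = 1.45/31.3 + 3.92/4.62 + 12.5/1.59 + 3.52/1.96e-05 = 1.796e+05 d.
q = Δh / Σ(b_i/K_i) = 13.8 / 1.796e+05 = 7.684e-05 m/day.
In each layer the seepage velocity is v_i = q/n_i, so the layer transit time is t_i = b_i·n_i / q:
  layer 1 (coarse sand): t_1 = 1.45 × 0.31 / 7.684e-05 = 5850 d
  layer 2 (medium sand): t_2 = 3.92 × 0.19 / 7.684e-05 = 9693 d
  layer 3 (weathered basalt): t_3 = 12.5 × 0.06 / 7.684e-05 = 9761 d
  layer 4 (clay): t_4 = 3.52 × 0.03 / 7.684e-05 = 1374 d
Total t = Σ t_i = 26678 days = 73.04 years.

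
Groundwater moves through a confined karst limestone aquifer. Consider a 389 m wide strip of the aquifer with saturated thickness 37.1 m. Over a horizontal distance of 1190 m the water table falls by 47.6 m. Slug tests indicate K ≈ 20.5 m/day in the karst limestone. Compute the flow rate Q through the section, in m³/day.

Cross-sectional area A = 389 × 37.1 = 14432 m².
Hydraulic gradient i = Δh / L = 47.6 / 1190 = 0.04000.
Darcy's law: Q = K · A · i = 20.50 × 14432 × 0.04000 = 11834 m³/day.

11800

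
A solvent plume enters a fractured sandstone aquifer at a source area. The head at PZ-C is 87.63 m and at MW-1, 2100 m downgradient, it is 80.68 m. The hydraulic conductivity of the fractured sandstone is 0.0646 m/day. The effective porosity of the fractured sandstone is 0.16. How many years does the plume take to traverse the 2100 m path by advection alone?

Hydraulic gradient i = (87.63 − 80.68) / 2100 = 6.95 / 2100 = 0.003310.
Darcy flux q = K · i = 0.06460 × 0.003310 = 0.0002138 m/day.
Seepage velocity v = q / n_e = 0.0002138 / 0.16 = 0.001336 m/day.
Travel time t = L / v = 2100 / 0.001336 = 1.572e+06 days = 4303 years.

4300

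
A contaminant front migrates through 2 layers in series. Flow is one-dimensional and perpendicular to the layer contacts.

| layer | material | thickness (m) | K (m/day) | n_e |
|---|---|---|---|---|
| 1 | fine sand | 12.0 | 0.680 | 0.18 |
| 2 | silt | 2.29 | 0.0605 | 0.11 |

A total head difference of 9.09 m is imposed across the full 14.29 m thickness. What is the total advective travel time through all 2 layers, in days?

14.7

With flow normal to the layers, continuity requires the same specific discharge q through every layer.
Σ(b_i/K_i) = 12.0/0.680 + 2.29/0.0605 = 55.50 d.
q = Δh / Σ(b_i/K_i) = 9.09 / 55.50 = 0.1638 m/day.
In each layer the seepage velocity is v_i = q/n_i, so the layer transit time is t_i = b_i·n_i / q:
  layer 1 (fine sand): t_1 = 12.0 × 0.18 / 0.1638 = 13.19 d
  layer 2 (silt): t_2 = 2.29 × 0.11 / 0.1638 = 1.538 d
Total t = Σ t_i = 14.73 days.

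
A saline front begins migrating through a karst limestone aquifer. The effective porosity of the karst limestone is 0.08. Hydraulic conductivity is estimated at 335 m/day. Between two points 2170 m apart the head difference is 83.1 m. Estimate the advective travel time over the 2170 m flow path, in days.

Hydraulic gradient i = Δh / L = 83.1 / 2170 = 0.03829.
Darcy flux q = K · i = 335.0 × 0.03829 = 12.83 m/day.
Seepage velocity v = q / n_e = 12.83 / 0.08 = 160.4 m/day.
Travel time t = L / v = 2170 / 160.4 = 13.53 days.

13.5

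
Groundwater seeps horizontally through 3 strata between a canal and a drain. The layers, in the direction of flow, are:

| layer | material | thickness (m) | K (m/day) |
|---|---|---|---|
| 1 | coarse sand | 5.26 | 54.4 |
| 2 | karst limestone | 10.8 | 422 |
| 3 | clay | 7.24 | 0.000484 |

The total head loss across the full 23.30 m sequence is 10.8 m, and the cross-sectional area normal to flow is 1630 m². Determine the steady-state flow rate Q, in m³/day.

Flow is perpendicular to layering, so the layers act in series and the equivalent K is the thickness-weighted harmonic mean.
Total thickness L = 5.26 + 10.8 + 7.24 = 23.30 m.
Σ(b_i/K_i) = 5.26/54.4 + 10.8/422 + 7.24/0.000484 = 14959 d.
K_eq = L / Σ(b_i/K_i) = 23.30 / 14959 = 0.001558 m/day.
Q = K_eq · A · (Δh/L) = 0.001558 × 1630 × (10.8/23.30) = 1.177 m³/day.

1.18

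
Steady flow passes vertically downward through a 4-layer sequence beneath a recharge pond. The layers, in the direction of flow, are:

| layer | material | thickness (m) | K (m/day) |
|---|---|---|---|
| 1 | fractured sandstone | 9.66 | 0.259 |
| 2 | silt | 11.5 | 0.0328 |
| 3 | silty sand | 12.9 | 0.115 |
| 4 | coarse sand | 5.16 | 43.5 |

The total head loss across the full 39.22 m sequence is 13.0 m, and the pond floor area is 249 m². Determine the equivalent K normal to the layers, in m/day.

0.0784

Flow is perpendicular to layering, so the layers act in series and the equivalent K is the thickness-weighted harmonic mean.
Total thickness L = 9.66 + 11.5 + 12.9 + 5.16 = 39.22 m.
Σ(b_i/K_i) = 9.66/0.259 + 11.5/0.0328 + 12.9/0.115 + 5.16/43.5 = 500.2 d.
K_eq = L / Σ(b_i/K_i) = 39.22 / 500.2 = 0.07841 m/day.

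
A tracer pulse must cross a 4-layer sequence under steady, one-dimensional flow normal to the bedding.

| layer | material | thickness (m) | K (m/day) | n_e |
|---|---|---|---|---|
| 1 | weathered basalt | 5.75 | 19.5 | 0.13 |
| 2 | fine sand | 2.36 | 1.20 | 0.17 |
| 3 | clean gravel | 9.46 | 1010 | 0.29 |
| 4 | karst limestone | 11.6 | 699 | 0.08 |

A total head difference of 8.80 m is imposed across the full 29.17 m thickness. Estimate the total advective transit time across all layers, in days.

With flow normal to the layers, continuity requires the same specific discharge q through every layer.
Σ(b_i/K_i) = 5.75/19.5 + 2.36/1.20 + 9.46/1010 + 11.6/699 = 2.287 d.
q = Δh / Σ(b_i/K_i) = 8.80 / 2.287 = 3.847 m/day.
In each layer the seepage velocity is v_i = q/n_i, so the layer transit time is t_i = b_i·n_i / q:
  layer 1 (weathered basalt): t_1 = 5.75 × 0.13 / 3.847 = 0.1943 d
  layer 2 (fine sand): t_2 = 2.36 × 0.17 / 3.847 = 0.1043 d
  layer 3 (clean gravel): t_3 = 9.46 × 0.29 / 3.847 = 0.7131 d
  layer 4 (karst limestone): t_4 = 11.6 × 0.08 / 3.847 = 0.2412 d
Total t = Σ t_i = 1.253 days.

1.25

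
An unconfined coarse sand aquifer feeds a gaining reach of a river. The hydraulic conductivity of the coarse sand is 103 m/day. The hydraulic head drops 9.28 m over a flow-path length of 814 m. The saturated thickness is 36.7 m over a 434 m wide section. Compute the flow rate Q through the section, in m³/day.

Cross-sectional area A = 434 × 36.7 = 15928 m².
Hydraulic gradient i = Δh / L = 9.28 / 814 = 0.01140.
Darcy's law: Q = K · A · i = 103.0 × 15928 × 0.01140 = 18703 m³/day.

18700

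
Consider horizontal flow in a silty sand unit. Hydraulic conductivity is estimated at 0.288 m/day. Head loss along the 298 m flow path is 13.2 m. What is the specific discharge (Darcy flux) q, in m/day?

Hydraulic gradient i = Δh / L = 13.2 / 298 = 0.04430.
Specific discharge q = K · i = 0.2880 × 0.04430 = 0.01276 m/day.

0.0128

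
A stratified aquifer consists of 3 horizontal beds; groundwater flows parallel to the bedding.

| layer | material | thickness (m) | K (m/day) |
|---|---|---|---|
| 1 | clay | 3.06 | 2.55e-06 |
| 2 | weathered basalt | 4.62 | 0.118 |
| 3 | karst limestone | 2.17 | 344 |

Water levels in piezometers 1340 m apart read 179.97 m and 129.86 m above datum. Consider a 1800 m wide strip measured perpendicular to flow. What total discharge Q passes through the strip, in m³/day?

Flow is parallel to layering, so each bed carries its own Darcy discharge and the transmissivities add.
Σ(K_i·b_i) = 2.55e-06×3.06 + 0.118×4.62 + 344×2.17 = 747.0 m²/day.
Hydraulic gradient i = (179.97 − 129.86) / 1340 = 50.11 / 1340 = 0.03740.
Q = Σ(K_i·b_i) · W · i = 747.0 × 1800 × 0.03740 = 50284 m³/day.

50300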